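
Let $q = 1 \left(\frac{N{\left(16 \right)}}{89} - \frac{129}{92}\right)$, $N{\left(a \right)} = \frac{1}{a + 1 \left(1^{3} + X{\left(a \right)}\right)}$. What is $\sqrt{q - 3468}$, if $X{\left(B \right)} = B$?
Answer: $\frac{i \sqrt{63325431836403}}{135102} \approx 58.902 i$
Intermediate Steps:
$N{\left(a \right)} = \frac{1}{1 + 2 a}$ ($N{\left(a \right)} = \frac{1}{a + 1 \left(1^{3} + a\right)} = \frac{1}{a + 1 \left(1 + a\right)} = \frac{1}{a + \left(1 + a\right)} = \frac{1}{1 + 2 a}$)
$q = - \frac{378781}{270204}$ ($q = 1 \left(\frac{1}{\left(1 + 2 \cdot 16\right) 89} - \frac{129}{92}\right) = 1 \left(\frac{1}{1 + 32} \cdot \frac{1}{89} - \frac{129}{92}\right) = 1 \left(\frac{1}{33} \cdot \frac{1}{89} - \frac{129}{92}\right) = 1 \left(\frac{1}{2937} - \frac{129}{92}\right) = 1 \left(- \frac{378781}{270204}\right) = - \frac{378781}{270204} \approx -1.4018$)
$\sqrt{q - 3468} = \sqrt{- \frac{378781}{270204} - 3468} = \sqrt{- \frac{937446253}{270204}} = \frac{i \sqrt{63325431836403}}{135102}$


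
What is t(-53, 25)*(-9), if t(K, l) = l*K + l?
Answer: 11700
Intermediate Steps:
t(K, l) = l + K*l (t(K, l) = K*l + l = l + K*l)
t(-53, 25)*(-9) = (25*(1 - 53))*(-9) = (25*(-52))*(-9) = -1300*(-9) = 11700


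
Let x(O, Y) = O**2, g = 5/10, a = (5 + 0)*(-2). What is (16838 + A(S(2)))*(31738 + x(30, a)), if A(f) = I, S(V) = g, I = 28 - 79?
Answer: 547894106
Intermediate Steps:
a = -10 (a = 5*(-2) = -10)
I = -51
g = 1/2 (g = 5*(1/10) = 1/2 ≈ 0.50000)
S(V) = 1/2
A(f) = -51
(16838 + A(S(2)))*(31738 + x(30, a)) = (16838 - 51)*(31738 + 30**2) = 16787*(31738 + 900) = 16787*32638 = 547894106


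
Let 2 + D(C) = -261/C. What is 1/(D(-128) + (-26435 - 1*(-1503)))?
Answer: -128/3191291 ≈ -4.0109e-5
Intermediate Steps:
D(C) = -2 - 261/C
1/(D(-128) + (-26435 - 1*(-1503))) = 1/((-2 - 261/(-128)) + (-26435 - 1*(-1503))) = 1/((-2 - 261*(-1/128)) + (-26435 + 1503)) = 1/((-2 + 261/128) - 24932) = 1/(5/128 - 24932) = 1/(-3191291/128) = -128/3191291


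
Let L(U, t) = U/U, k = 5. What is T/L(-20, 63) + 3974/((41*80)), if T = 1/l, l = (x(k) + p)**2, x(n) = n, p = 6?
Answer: 242067/198440 ≈ 1.2199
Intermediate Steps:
L(U, t) = 1
l = 121 (l = (5 + 6)**2 = 11**2 = 121)
T = 1/121 ≈ 0.0082645
T/L(-20, 63) + 3974/((41*80)) = (1/121)/1 + 3974/((41*80)) = (1/121)*1 + 3974/3280 = 1/121 + 3974*(1/3280) = 1/121 + 1987/1640 = 242067/198440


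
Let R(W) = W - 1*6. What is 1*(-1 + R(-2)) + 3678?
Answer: 3669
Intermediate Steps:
R(W) = -6 + W (R(W) = W - 6 = -6 + W)
1*(-1 + R(-2)) + 3678 = 1*(-1 + (-6 - 2)) + 3678 = 1*(-1 - 8) + 3678 = 1*(-9) + 3678 = -9 + 3678 = 3669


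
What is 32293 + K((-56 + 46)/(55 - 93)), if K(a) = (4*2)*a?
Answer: 613607/19 ≈ 32295.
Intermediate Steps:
K(a) = 8*a
32293 + K((-56 + 46)/(55 - 93)) = 32293 + 8*((-56 + 46)/(55 - 93)) = 32293 + 8*(-10/(-38)) = 32293 + 8*(-10*(-1/38)) = 32293 + 8*(5/19) = 32293 + 40/19 = 613607/19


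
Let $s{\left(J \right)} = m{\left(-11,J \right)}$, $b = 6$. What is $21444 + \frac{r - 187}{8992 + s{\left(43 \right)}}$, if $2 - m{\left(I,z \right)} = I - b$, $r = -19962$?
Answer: $\frac{193211735}{9011} \approx 21442.0$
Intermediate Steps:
$m{\left(I,z \right)} = 8 - I$ ($m{\left(I,z \right)} = 2 - \left(I - 6\right) = 2 - \left(-6 + I\right) = 8 - I$)
$s{\left(J \right)} = 19$ ($s{\left(J \right)} = 8 - -11 = 8 + 11 = 19$)
$21444 + \frac{r - 187}{8992 + s{\left(43 \right)}} = 21444 + \frac{-19962 - 187}{8992 + 19} = 21444 - \frac{20149}{9011} = \frac{193211735}{9011}$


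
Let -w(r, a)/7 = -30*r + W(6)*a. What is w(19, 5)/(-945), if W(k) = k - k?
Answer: -38/9 ≈ -4.2222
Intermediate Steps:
W(k) = 0
w(r, a) = 210*r (w(r, a) = -7*(-30*r + 0*a) = -7*(-30*r + 0) = -(-210)*r = 210*r)
w(19, 5)/(-945) = (210*19)/(-945) = 3990*(-1/945) = -38/9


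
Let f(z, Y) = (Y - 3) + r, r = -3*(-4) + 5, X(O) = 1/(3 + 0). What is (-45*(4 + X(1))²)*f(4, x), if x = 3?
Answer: -14365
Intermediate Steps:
X(O) = ⅓ (X(O) = 1/3 = ⅓)
r = 17 (r = 12 + 5 = 17)
f(z, Y) = 14 + Y (f(z, Y) = (Y - 3) + 17 = (-3 + Y) + 17 = 14 + Y)
(-45*(4 + X(1))²)*f(4, x) = (-45*(4 + ⅓)²)*(14 + 3) = -45*(13/3)²*17 = -45*169/9*17 = -845*17 = -14365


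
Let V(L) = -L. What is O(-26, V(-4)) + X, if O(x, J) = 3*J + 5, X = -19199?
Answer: -19182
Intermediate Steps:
O(x, J) = 5 + 3*J
O(-26, V(-4)) + X = (5 + 3*(-1*(-4))) - 19199 = (5 + 3*4) - 19199 = (5 + 12) - 19199 = 17 - 19199 = -19182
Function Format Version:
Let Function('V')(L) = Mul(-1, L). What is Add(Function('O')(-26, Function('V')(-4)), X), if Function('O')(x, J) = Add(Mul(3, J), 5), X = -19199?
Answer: -19182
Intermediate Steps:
Function('O')(x, J) = Add(5, Mul(3, J))
Add(Function('O')(-26, Function('V')(-4)), X) = Add(Add(5, Mul(3, Mul(-1, -4))), -19199) = Add(Add(5, Mul(3, 4)), -19199) = Add(Add(5, 12), -19199) = Add(17, -19199) = -19182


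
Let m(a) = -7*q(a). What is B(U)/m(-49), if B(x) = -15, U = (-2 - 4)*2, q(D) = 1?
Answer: 15/7 ≈ 2.1429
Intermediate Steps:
m(a) = -7 (m(a) = -7*1 = -7)
U = -12 (U = -6*2 = -12)
B(U)/m(-49) = -15/(-7) = -15*(-1/7) = 15/7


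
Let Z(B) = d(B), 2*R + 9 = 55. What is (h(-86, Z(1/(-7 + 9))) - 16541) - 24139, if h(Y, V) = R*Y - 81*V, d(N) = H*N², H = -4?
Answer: -42577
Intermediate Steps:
R = 23 (R = -9/2 + (½)*55 = -9/2 + 55/2 = 23)
d(N) = -4*N²
Z(B) = -4*B²
h(Y, V) = -81*V + 23*Y (h(Y, V) = 23*Y - 81*V = -81*V + 23*Y)
(h(-86, Z(1/(-7 + 9))) - 16541) - 24139 = ((-(-324)*(1/(-7 + 9))² + 23*(-86)) - 16541) - 24139 = ((-(-324)*(1/2)² - 1978) - 16541) - 24139 = ((-(-324)*(½)² - 1978) - 16541) - 24139 = ((-(-324)/4 - 1978) - 16541) - 24139 = ((-81*(-1) - 1978) - 16541) - 24139 = ((81 - 1978) - 16541) - 24139 = (-1897 - 16541) - 24139 = -18438 - 24139 = -42577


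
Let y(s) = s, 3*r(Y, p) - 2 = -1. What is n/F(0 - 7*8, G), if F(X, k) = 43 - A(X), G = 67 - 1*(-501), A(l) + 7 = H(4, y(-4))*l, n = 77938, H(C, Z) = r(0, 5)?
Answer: 116907/103 ≈ 1135.0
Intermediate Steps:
r(Y, p) = 1/3 (r(Y, p) = 2/3 + (1/3)*(-1) = 2/3 - 1/3 = 1/3)
H(C, Z) = 1/3
A(l) = -7 + l/3
G = 568 (G = 67 + 501 = 568)
F(X, k) = 50 - X/3 (F(X, k) = 43 - (-7 + X/3) = 43 + (7 - X/3) = 50 - X/3)
n/F(0 - 7*8, G) = 77938/(50 - (0 - 7*8)/3) = 77938/(50 - (0 - 56)/3) = 77938/(50 - 1/3*(-56)) = 77938/(50 + 56/3) = 77938/(206/3) = 77938*(3/206) = 116907/103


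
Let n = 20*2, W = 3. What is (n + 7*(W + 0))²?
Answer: 3721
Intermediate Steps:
n = 40
(n + 7*(W + 0))² = (40 + 7*(3 + 0))² = (40 + 7*3)² = (40 + 21)² = 61² = 3721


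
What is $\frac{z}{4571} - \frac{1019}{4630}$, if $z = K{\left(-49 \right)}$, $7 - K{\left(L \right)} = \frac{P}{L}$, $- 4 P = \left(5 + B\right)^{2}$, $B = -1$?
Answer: $- \frac{226665031}{1037022770} \approx -0.21857$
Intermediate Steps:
$P = -4$ ($P = - \frac{\left(5 - 1\right)^{2}}{4} = - \frac{4^{2}}{4} = \left(- \frac{1}{4}\right) 16 = -4$)
$K{\left(L \right)} = 7 + \frac{4}{L}$ ($K{\left(L \right)} = 7 - - \frac{4}{L} = 7 + \frac{4}{L}$)
$z = \frac{339}{49}$ ($z = 7 + \frac{4}{-49} = 7 + 4 \left(- \frac{1}{49}\right) = 7 - \frac{4}{49} = \frac{339}{49} \approx 6.9184$)
$\frac{z}{4571} - \frac{1019}{4630} = \frac{339}{49 \cdot 4571} - \frac{1019}{4630} = \frac{339}{49} \cdot \frac{1}{4571} - \frac{1019}{4630} = \frac{339}{223979} - \frac{1019}{4630} = - \frac{226665031}{1037022770}$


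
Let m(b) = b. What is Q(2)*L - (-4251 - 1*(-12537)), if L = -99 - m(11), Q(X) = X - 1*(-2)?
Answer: -8726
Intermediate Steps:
Q(X) = 2 + X (Q(X) = X + 2 = 2 + X)
L = -110 (L = -99 - 1*11 = -99 - 11 = -110)
Q(2)*L - (-4251 - 1*(-12537)) = (2 + 2)*(-110) - (-4251 - 1*(-12537)) = 4*(-110) - (-4251 + 12537) = -440 - 1*8286 = -440 - 8286 = -8726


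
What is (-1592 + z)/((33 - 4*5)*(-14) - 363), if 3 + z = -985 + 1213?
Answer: 1367/545 ≈ 2.5083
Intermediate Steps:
z = 225 (z = -3 + (-985 + 1213) = -3 + 228 = 225)
(-1592 + z)/((33 - 4*5)*(-14) - 363) = (-1592 + 225)/((33 - 4*5)*(-14) - 363) = -1367/((33 - 20)*(-14) - 363) = -1367/(13*(-14) - 363) = -1367/(-182 - 363) = -1367/(-545) = -1367*(-1/545) = 1367/545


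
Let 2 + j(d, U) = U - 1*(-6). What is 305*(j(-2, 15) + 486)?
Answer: 154025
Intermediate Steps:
j(d, U) = 4 + U (j(d, U) = -2 + (U - 1*(-6)) = -2 + (U + 6) = -2 + (6 + U) = 4 + U)
305*(j(-2, 15) + 486) = 305*((4 + 15) + 486) = 305*(19 + 486) = 305*505 = 154025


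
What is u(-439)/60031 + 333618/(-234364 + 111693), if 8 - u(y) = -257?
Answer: -19994914343/7364062801 ≈ -2.7152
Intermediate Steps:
u(y) = 265 (u(y) = 8 - 1*(-257) = 8 + 257 = 265)
u(-439)/60031 + 333618/(-234364 + 111693) = 265/60031 + 333618/(-234364 + 111693) = 265*(1/60031) + 333618/(-122671) = 265/60031 + 333618*(-1/122671) = 265/60031 - 333618/122671 = -19994914343/7364062801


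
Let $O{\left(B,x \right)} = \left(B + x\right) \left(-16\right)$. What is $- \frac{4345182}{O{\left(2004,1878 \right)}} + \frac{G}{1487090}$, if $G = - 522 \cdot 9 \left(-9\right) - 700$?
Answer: $\frac{538688286797}{7697177840} \approx 69.985$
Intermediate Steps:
$G = 41582$ ($G = \left(-522\right) \left(-81\right) - 700 = 42282 - 700 = 41582$)
$O{\left(B,x \right)} = - 16 B - 16 x$
$- \frac{4345182}{O{\left(2004,1878 \right)}} + \frac{G}{1487090} = - \frac{4345182}{\left(-16\right) 2004 - 30048} + \frac{41582}{1487090} = - \frac{4345182}{-32064 - 30048} + 41582 \cdot \frac{1}{1487090} = - \frac{4345182}{-62112} + \frac{20791}{743545} = \left(-4345182\right) \left(- \frac{1}{62112}\right) + \frac{20791}{743545} = \frac{724197}{10352} + \frac{20791}{743545} = \frac{538688286797}{7697177840}$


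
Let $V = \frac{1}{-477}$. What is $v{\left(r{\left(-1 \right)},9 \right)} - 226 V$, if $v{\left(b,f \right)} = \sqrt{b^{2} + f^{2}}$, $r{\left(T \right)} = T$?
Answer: $\frac{226}{477} + \sqrt{82} \approx 9.5292$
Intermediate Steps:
$V = - \frac{1}{477} \approx -0.0020964$
$v{\left(r{\left(-1 \right)},9 \right)} - 226 V = \sqrt{\left(-1\right)^{2} + 9^{2}} - - \frac{226}{477} = \sqrt{1 + 81} + \frac{226}{477} = \sqrt{82} + \frac{226}{477} = \frac{226}{477} + \sqrt{82}$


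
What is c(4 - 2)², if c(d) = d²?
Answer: 16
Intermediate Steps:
c(4 - 2)² = ((4 - 2)²)² = (2²)² = 4² = 16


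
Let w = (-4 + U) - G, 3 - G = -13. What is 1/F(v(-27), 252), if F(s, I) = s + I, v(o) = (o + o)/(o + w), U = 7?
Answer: 20/5067 ≈ 0.0039471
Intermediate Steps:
G = 16 (G = 3 - 1*(-13) = 3 + 13 = 16)
w = -13 (w = (-4 + 7) - 1*16 = 3 - 16 = -13)
v(o) = 2*o/(-13 + o) (v(o) = (o + o)/(o - 13) = (2*o)/(-13 + o) = 2*o/(-13 + o))
F(s, I) = I + s
1/F(v(-27), 252) = 1/(252 + 2*(-27)/(-13 - 27)) = 1/(252 + 2*(-27)/(-40)) = 1/(252 + 2*(-27)*(-1/40)) = 1/(252 + 27/20) = 1/(5067/20) = 20/5067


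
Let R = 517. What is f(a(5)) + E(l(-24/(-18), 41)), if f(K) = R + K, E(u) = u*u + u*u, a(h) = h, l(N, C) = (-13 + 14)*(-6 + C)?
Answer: 2972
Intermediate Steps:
l(N, C) = -6 + C (l(N, C) = 1*(-6 + C) = -6 + C)
E(u) = 2*u² (E(u) = u² + u² = 2*u²)
f(K) = 517 + K
f(a(5)) + E(l(-24/(-18), 41)) = (517 + 5) + 2*(-6 + 41)² = 522 + 2*35² = 522 + 2*1225 = 522 + 2450 = 2972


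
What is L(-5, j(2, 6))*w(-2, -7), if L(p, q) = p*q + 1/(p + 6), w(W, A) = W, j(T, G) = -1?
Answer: -12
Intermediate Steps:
L(p, q) = 1/(6 + p) + p*q (L(p, q) = p*q + 1/(6 + p) = 1/(6 + p) + p*q)
L(-5, j(2, 6))*w(-2, -7) = ((1 - 1*(-5)² + 6*(-5)*(-1))/(6 - 5))*(-2) = ((1 - 1*25 + 30)/1)*(-2) = (1*(1 - 25 + 30))*(-2) = (1*6)*(-2) = 6*(-2) = -12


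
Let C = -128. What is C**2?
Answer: 16384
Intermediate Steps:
C**2 = (-128)**2 = 16384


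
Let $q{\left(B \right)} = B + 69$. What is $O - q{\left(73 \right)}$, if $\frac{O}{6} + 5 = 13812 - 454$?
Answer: $79976$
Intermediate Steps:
$O = 80118$ ($O = -30 + 6 \left(13812 - 454\right) = -30 + 6 \cdot 13358 = -30 + 80148 = 80118$)
$q{\left(B \right)} = 69 + B$
$O - q{\left(73 \right)} = 80118 - \left(69 + 73\right) = 80118 - 142 = 79976$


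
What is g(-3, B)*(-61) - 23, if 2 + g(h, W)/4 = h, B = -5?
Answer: 1197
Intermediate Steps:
g(h, W) = -8 + 4*h
g(-3, B)*(-61) - 23 = (-8 + 4*(-3))*(-61) - 23 = (-8 - 12)*(-61) - 23 = -20*(-61) - 23 = 1220 - 23 = 1197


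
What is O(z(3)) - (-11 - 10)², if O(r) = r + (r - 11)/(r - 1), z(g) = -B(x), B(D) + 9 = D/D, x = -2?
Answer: -3034/7 ≈ -433.43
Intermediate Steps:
B(D) = -8 (B(D) = -9 + D/D = -9 + 1 = -8)
z(g) = 8 (z(g) = -1*(-8) = 8)
O(r) = r + (-11 + r)/(-1 + r)
O(z(3)) - (-11 - 10)² = (-11 + 8²)/(-1 + 8) - (-11 - 10)² = (-11 + 64)/7 - 1*(-21)² = (⅐)*53 - 1*441 = 53/7 - 441 = -3034/7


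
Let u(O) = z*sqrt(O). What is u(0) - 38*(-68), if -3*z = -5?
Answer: 2584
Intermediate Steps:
z = 5/3 (z = -1/3*(-5) = 5/3 ≈ 1.6667)
u(O) = 5*sqrt(O)/3
u(0) - 38*(-68) = 5*sqrt(0)/3 - 38*(-68) = (5/3)*0 + 2584 = 0 + 2584 = 2584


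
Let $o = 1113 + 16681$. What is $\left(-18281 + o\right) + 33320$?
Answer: $32833$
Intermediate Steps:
$o = 17794$
$\left(-18281 + o\right) + 33320 = \left(-18281 + 17794\right) + 33320 = -487 + 33320 = 32833$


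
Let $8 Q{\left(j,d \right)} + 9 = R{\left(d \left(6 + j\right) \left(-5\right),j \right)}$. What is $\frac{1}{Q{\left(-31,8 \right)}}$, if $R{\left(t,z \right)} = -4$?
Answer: $- \frac{8}{13} \approx -0.61539$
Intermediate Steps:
$Q{\left(j,d \right)} = - \frac{13}{8}$ ($Q{\left(j,d \right)} = - \frac{9}{8} + \frac{1}{8} \left(-4\right) = - \frac{9}{8} - \frac{1}{2} = - \frac{13}{8}$)
$\frac{1}{Q{\left(-31,8 \right)}} = \frac{1}{- \frac{13}{8}} = - \frac{8}{13}$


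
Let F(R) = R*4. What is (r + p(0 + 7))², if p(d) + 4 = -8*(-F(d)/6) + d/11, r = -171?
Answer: 20448484/1089 ≈ 18777.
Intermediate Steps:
F(R) = 4*R
p(d) = -4 + 179*d/33 (p(d) = -4 + (-8*(-2*d/3) + d/11) = -4 + (-(-16)*d/3 + d/11) = -4 + (16*d/3 + d/11) = -4 + 179*d/33)
(r + p(0 + 7))² = (-171 + (-4 + 179*(0 + 7)/33))² = (-171 + (-4 + (179/33)*7))² = (-171 + (-4 + 1253/33))² = (-171 + 1121/33)² = (-4522/33)² = 20448484/1089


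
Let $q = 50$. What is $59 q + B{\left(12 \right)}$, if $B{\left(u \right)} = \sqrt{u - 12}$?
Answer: $2950$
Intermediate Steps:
$B{\left(u \right)} = \sqrt{-12 + u}$
$59 q + B{\left(12 \right)} = 59 \cdot 50 + \sqrt{-12 + 12} = 2950 + \sqrt{0} = 2950 + 0 = 2950$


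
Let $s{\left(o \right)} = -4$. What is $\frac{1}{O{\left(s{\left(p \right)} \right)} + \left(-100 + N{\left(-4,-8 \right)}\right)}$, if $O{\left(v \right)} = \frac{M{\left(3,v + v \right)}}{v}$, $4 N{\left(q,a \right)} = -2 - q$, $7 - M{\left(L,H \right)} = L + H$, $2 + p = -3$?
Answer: $- \frac{2}{205} \approx -0.0097561$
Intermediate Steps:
$p = -5$ ($p = -2 - 3 = -5$)
$M{\left(L,H \right)} = 7 - H - L$ ($M{\left(L,H \right)} = 7 - \left(L + H\right) = 7 - \left(H + L\right) = 7 - H - L$)
$N{\left(q,a \right)} = - \frac{1}{2} - \frac{q}{4}$ ($N{\left(q,a \right)} = \frac{-2 - q}{4} = - \frac{1}{2} - \frac{q}{4}$)
$O{\left(v \right)} = \frac{4 - 2 v}{v}$ ($O{\left(v \right)} = \frac{7 - \left(v + v\right) - 3}{v} = \frac{7 - 2 v - 3}{v} = \frac{4 - 2 v}{v}$)
$\frac{1}{O{\left(s{\left(p \right)} \right)} + \left(-100 + N{\left(-4,-8 \right)}\right)} = \frac{1}{\left(-2 + \frac{4}{-4}\right) - \frac{199}{2}} = \frac{1}{\left(-2 + 4 \left(- \frac{1}{4}\right)\right) + \left(-100 + \left(- \frac{1}{2} + 1\right)\right)} = \frac{1}{\left(-2 - 1\right) + \left(-100 + \frac{1}{2}\right)} = \frac{1}{-3 - \frac{199}{2}} = \frac{1}{- \frac{205}{2}} = - \frac{2}{205}$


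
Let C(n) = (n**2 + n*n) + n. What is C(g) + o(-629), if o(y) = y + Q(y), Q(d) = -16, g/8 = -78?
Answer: 777483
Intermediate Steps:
g = -624 (g = 8*(-78) = -624)
o(y) = -16 + y (o(y) = y - 16 = -16 + y)
C(n) = n + 2*n**2 (C(n) = (n**2 + n**2) + n = 2*n**2 + n = n + 2*n**2)
C(g) + o(-629) = -624*(1 + 2*(-624)) + (-16 - 629) = -624*(1 - 1248) - 645 = -624*(-1247) - 645 = 778128 - 645 = 777483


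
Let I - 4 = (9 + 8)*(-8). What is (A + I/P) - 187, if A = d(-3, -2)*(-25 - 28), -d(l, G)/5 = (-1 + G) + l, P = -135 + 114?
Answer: -12395/7 ≈ -1770.7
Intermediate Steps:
P = -21
d(l, G) = 5 - 5*G - 5*l (d(l, G) = -5*((-1 + G) + l) = -5*(-1 + G + l) = 5 - 5*G - 5*l)
I = -132 (I = 4 + (9 + 8)*(-8) = 4 + 17*(-8) = 4 - 136 = -132)
A = -1590 (A = (5 - 5*(-2) - 5*(-3))*(-25 - 28) = (5 + 10 + 15)*(-53) = 30*(-53) = -1590)
(A + I/P) - 187 = (-1590 - 132/(-21)) - 187 = (-1590 - 132*(-1/21)) - 187 = (-1590 + 44/7) - 187 = -11086/7 - 187 = -12395/7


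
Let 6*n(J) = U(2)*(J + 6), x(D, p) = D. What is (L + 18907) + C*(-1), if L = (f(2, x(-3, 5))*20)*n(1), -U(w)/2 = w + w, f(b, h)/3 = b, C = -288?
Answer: 18075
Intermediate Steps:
f(b, h) = 3*b
U(w) = -4*w (U(w) = -2*(w + w) = -4*w)
n(J) = -8 - 4*J/3 (n(J) = ((-4*2)*(J + 6))/6 = (-8*(6 + J))/6 = (-48 - 8*J)/6 = -8 - 4*J/3)
L = -1120 (L = ((3*2)*20)*(-8 - 4/3*1) = (6*20)*(-8 - 4/3) = 120*(-28/3) = -1120)
(L + 18907) + C*(-1) = (-1120 + 18907) - 288*(-1) = 17787 + 288 = 18075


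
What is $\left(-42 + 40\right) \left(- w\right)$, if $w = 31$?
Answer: $62$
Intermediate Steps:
$\left(-42 + 40\right) \left(- w\right) = \left(-42 + 40\right) \left(\left(-1\right) 31\right) = \left(-2\right) \left(-31\right) = 62$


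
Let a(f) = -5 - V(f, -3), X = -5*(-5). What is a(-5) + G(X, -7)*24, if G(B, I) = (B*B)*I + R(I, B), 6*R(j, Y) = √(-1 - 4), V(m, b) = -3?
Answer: -105002 + 4*I*√5 ≈ -1.05e+5 + 8.9443*I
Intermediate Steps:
R(j, Y) = I*√5/6 (R(j, Y) = √(-1 - 4)/6 = √(-5)/6 = (I*√5)/6 = I*√5/6)
X = 25
G(B, I) = I*B² + I*√5/6 (G(B, I) = (B*B)*I + I*√5/6 = B²*I + I*√5/6 = I*B² + I*√5/6)
a(f) = -2 (a(f) = -5 - 1*(-3) = -5 + 3 = -2)
a(-5) + G(X, -7)*24 = -2 + (-7*25² + I*√5/6)*24 = -2 + (-7*625 + I*√5/6)*24 = -2 + (-4375 + I*√5/6)*24 = -2 + (-105000 + 4*I*√5) = -105002 + 4*I*√5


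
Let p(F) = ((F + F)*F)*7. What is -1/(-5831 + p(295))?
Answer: -1/1212519 ≈ -8.2473e-7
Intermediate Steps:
p(F) = 14*F**2 (p(F) = ((2*F)*F)*7 = (2*F**2)*7 = 14*F**2)
-1/(-5831 + p(295)) = -1/(-5831 + 14*295**2) = -1/(-5831 + 14*87025) = -1/(-5831 + 1218350) = -1/1212519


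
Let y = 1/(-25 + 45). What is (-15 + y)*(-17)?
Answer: 5083/20 ≈ 254.15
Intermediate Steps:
y = 1/20 ≈ 0.050000
(-15 + y)*(-17) = (-15 + 1/20)*(-17) = -299/20*(-17) = 5083/20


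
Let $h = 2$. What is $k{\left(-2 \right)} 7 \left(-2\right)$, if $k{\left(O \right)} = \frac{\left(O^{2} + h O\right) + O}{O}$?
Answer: $-14$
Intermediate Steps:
$k{\left(O \right)} = \frac{O^{2} + 3 O}{O}$ ($k{\left(O \right)} = \frac{\left(O^{2} + 2 O\right) + O}{O} = \frac{O^{2} + 3 O}{O}$)
$k{\left(-2 \right)} 7 \left(-2\right) = \left(3 - 2\right) 7 \left(-2\right) = 1 \cdot 7 \left(-2\right) = 7 \left(-2\right) = -14$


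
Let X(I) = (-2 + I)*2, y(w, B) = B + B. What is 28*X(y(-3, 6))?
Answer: 560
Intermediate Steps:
y(w, B) = 2*B
X(I) = -4 + 2*I
28*X(y(-3, 6)) = 28*(-4 + 2*(2*6)) = 28*(-4 + 2*12) = 28*(-4 + 24) = 28*20 = 560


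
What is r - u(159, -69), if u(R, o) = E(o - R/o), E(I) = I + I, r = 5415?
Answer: 127613/23 ≈ 5548.4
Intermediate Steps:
E(I) = 2*I
u(R, o) = 2*o - 2*R/o (u(R, o) = 2*(o - R/o) = 2*o - 2*R/o)
r - u(159, -69) = 5415 - (2*(-69) - 2*159/(-69)) = 5415 - (-138 - 2*159*(-1/69)) = 5415 - (-138 + 106/23) = 5415 - 1*(-3068/23) = 5415 + 3068/23 = 127613/23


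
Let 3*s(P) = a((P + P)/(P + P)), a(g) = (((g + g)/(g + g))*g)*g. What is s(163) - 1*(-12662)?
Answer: 37987/3 ≈ 12662.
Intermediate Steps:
a(g) = g² (a(g) = (((2*g)/((2*g)))*g)*g = (((2*g)*(1/(2*g)))*g)*g = (1*g)*g = g*g = g²)
s(P) = ⅓ (s(P) = ((P + P)/(P + P))²/3 = ((2*P)/((2*P)))²/3 = ((2*P)*(1/(2*P)))²/3 = (⅓)*1² = (⅓)*1 = ⅓)
s(163) - 1*(-12662) = ⅓ - 1*(-12662) = ⅓ + 12662 = 37987/3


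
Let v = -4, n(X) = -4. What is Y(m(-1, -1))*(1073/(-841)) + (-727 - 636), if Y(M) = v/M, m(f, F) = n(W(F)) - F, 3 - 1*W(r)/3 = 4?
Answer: -118729/87 ≈ -1364.7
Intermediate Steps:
W(r) = -3 (W(r) = 9 - 3*4 = 9 - 12 = -3)
m(f, F) = -4 - F
Y(M) = -4/M
Y(m(-1, -1))*(1073/(-841)) + (-727 - 636) = (-4/(-4 - 1*(-1)))*(1073/(-841)) + (-727 - 636) = (-4/(-4 + 1))*(1073*(-1/841)) - 1363 = -4/(-3)*(-37/29) - 1363 = -4*(-⅓)*(-37/29) - 1363 = (4/3)*(-37/29) - 1363 = -148/87 - 1363 = -118729/87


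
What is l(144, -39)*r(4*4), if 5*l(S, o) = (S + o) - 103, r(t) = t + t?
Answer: 64/5 ≈ 12.800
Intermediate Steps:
r(t) = 2*t
l(S, o) = -103/5 + S/5 + o/5 (l(S, o) = ((S + o) - 103)/5 = (-103 + S + o)/5 = -103/5 + S/5 + o/5)
l(144, -39)*r(4*4) = (-103/5 + (1/5)*144 + (1/5)*(-39))*(2*(4*4)) = (-103/5 + 144/5 - 39/5)*(2*16) = (2/5)*32 = 64/5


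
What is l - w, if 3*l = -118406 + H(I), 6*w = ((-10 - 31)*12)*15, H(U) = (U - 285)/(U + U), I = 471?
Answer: -18010381/471 ≈ -38239.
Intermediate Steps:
H(U) = (-285 + U)/(2*U) (H(U) = (-285 + U)/((2*U)) = (-285 + U)*(1/(2*U)) = (-285 + U)/(2*U))
w = -1230 (w = (((-10 - 31)*12)*15)/6 = (-41*12*15)/6 = (-492*15)/6 = (1/6)*(-7380) = -1230)
l = -18589711/471 (l = (-118406 + (1/2)*(-285 + 471)/471)/3 = (-118406 + (1/2)*(1/471)*186)/3 = (-118406 + 31/157)/3 = (1/3)*(-18589711/157) = -18589711/471 ≈ -39469.)
l - w = -18589711/471 - 1*(-1230) = -18589711/471 + 1230 = -18010381/471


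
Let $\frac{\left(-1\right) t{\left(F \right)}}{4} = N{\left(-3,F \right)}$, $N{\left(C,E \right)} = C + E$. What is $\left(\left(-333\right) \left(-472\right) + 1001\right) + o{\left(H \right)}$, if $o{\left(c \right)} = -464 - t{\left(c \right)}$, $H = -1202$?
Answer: $152893$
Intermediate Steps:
$t{\left(F \right)} = 12 - 4 F$ ($t{\left(F \right)} = - 4 \left(-3 + F\right) = 12 - 4 F$)
$o{\left(c \right)} = -476 + 4 c$ ($o{\left(c \right)} = -464 - \left(12 - 4 c\right) = -464 + \left(-12 + 4 c\right) = -476 + 4 c$)
$\left(\left(-333\right) \left(-472\right) + 1001\right) + o{\left(H \right)} = \left(\left(-333\right) \left(-472\right) + 1001\right) + \left(-476 + 4 \left(-1202\right)\right) = \left(157176 + 1001\right) - 5284 = 158177 - 5284 = 152893$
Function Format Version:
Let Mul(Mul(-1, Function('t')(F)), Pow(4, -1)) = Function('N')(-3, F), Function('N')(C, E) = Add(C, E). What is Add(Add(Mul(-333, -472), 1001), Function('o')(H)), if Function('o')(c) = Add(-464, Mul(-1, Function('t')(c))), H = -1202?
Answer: 152893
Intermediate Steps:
Function('t')(F) = Add(12, Mul(-4, F)) (Function('t')(F) = Mul(-4, Add(-3, F)) = Add(12, Mul(-4, F)))
Function('o')(c) = Add(-476, Mul(4, c)) (Function('o')(c) = Add(-464, Mul(-1, Add(12, Mul(-4, c)))) = Add(-464, Add(-12, Mul(4, c))) = Add(-476, Mul(4, c)))
Add(Add(Mul(-333, -472), 1001), Function('o')(H)) = Add(Add(Mul(-333, -472), 1001), Add(-476, Mul(4, -1202))) = Add(Add(157176, 1001), Add(-476, -4808)) = Add(158177, -5284) = 152893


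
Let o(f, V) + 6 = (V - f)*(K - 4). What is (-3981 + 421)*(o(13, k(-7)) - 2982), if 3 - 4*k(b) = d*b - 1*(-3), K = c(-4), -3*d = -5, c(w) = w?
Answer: 31050320/3 ≈ 1.0350e+7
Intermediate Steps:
d = 5/3 (d = -1/3*(-5) = 5/3 ≈ 1.6667)
K = -4
k(b) = -5*b/12 (k(b) = 3/4 - (5*b/3 - 1*(-3))/4 = 3/4 - (5*b/3 + 3)/4 = 3/4 - (3 + 5*b/3)/4 = 3/4 + (-3/4 - 5*b/12) = -5*b/12)
o(f, V) = -6 - 8*V + 8*f (o(f, V) = -6 + (V - f)*(-4 - 4) = -6 + (V - f)*(-8) = -6 + (-8*V + 8*f) = -6 - 8*V + 8*f)
(-3981 + 421)*(o(13, k(-7)) - 2982) = (-3981 + 421)*((-6 - (-10)*(-7)/3 + 8*13) - 2982) = -3560*((-6 - 8*35/12 + 104) - 2982) = -3560*((-6 - 70/3 + 104) - 2982) = -3560*(224/3 - 2982) = -3560*(-8722/3) = 31050320/3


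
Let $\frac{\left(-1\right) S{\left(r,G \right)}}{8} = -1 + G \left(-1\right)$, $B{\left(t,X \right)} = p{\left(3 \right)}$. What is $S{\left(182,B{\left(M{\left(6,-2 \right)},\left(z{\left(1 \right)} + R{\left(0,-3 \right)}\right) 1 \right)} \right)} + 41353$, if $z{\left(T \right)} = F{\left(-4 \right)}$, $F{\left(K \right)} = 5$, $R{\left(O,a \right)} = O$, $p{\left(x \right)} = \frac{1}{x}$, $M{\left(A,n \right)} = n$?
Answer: $\frac{124091}{3} \approx 41364.0$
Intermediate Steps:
$z{\left(T \right)} = 5$
$B{\left(t,X \right)} = \frac{1}{3}$
$S{\left(r,G \right)} = 8 + 8 G$ ($S{\left(r,G \right)} = - 8 \left(-1 + G \left(-1\right)\right) = - 8 \left(-1 - G\right) = 8 + 8 G$)
$S{\left(182,B{\left(M{\left(6,-2 \right)},\left(z{\left(1 \right)} + R{\left(0,-3 \right)}\right) 1 \right)} \right)} + 41353 = \left(8 + 8 \cdot \frac{1}{3}\right) + 41353 = \left(8 + \frac{8}{3}\right) + 41353 = \frac{32}{3} + 41353 = \frac{124091}{3}$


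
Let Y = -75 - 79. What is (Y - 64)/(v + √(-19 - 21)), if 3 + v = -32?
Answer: 1526/253 + 436*I*√10/1265 ≈ 6.0316 + 1.0899*I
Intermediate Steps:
v = -35 (v = -3 - 32 = -35)
Y = -154
(Y - 64)/(v + √(-19 - 21)) = (-154 - 64)/(-35 + √(-19 - 21)) = -218/(-35 + √(-40)) = -218/(-35 + 2*I*√10)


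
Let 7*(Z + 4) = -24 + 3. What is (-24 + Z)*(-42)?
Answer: 1302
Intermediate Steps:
Z = -7 (Z = -4 + (-24 + 3)/7 = -4 + (1/7)*(-21) = -4 - 3 = -7)
(-24 + Z)*(-42) = (-24 - 7)*(-42) = -31*(-42) = 1302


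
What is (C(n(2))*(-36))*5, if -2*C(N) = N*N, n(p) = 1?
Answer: 90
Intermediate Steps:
C(N) = -N**2/2 (C(N) = -N*N/2 = -N**2/2)
(C(n(2))*(-36))*5 = (-1/2*1**2*(-36))*5 = (-1/2*1*(-36))*5 = -1/2*(-36)*5 = 18*5 = 90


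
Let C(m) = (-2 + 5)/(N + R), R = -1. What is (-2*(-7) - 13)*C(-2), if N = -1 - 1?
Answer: -1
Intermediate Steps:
N = -2
C(m) = -1 (C(m) = (-2 + 5)/(-2 - 1) = 3/(-3) = 3*(-1/3) = -1)
(-2*(-7) - 13)*C(-2) = (-2*(-7) - 13)*(-1) = (14 - 13)*(-1) = 1*(-1) = -1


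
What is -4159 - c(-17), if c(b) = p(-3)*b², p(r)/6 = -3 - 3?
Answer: 6245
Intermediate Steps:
p(r) = -36 (p(r) = 6*(-3 - 3) = 6*(-6) = -36)
c(b) = -36*b²
-4159 - c(-17) = -4159 - (-36)*(-17)² = -4159 - (-36)*289 = -4159 - 1*(-10404) = -4159 + 10404 = 6245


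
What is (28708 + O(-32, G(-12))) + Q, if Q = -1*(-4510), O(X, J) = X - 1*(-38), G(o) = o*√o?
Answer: 33224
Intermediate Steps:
G(o) = o^(3/2)
O(X, J) = 38 + X (O(X, J) = X + 38 = 38 + X)
Q = 4510
(28708 + O(-32, G(-12))) + Q = (28708 + (38 - 32)) + 4510 = (28708 + 6) + 4510 = 28714 + 4510 = 33224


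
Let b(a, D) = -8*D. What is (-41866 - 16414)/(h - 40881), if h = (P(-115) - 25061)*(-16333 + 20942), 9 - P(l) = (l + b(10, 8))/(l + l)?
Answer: 13404400/26567101281 ≈ 0.00050455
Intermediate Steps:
P(l) = 9 - (-64 + l)/(2*l) (P(l) = 9 - (l - 8*8)/(l + l) = 9 - (l - 64)/(2*l) = 9 - (-64 + l)*1/(2*l) = 9 - (-64 + l)/(2*l))
h = -26557698651/230 (h = ((17/2 + 32/(-115)) - 25061)*(-16333 + 20942) = ((17/2 + 32*(-1/115)) - 25061)*4609 = ((17/2 - 32/115) - 25061)*4609 = (1891/230 - 25061)*4609 = -5762139/230*4609 = -26557698651/230 ≈ -1.1547e+8)
(-41866 - 16414)/(h - 40881) = (-41866 - 16414)/(-26557698651/230 - 40881) = -58280/(-26567101281/230) = -58280*(-230/26567101281) = 13404400/26567101281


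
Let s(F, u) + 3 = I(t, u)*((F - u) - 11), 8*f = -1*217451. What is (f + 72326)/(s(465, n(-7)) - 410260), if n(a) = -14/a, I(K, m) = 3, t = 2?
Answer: -361157/3271256 ≈ -0.11040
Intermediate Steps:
f = -217451/8 (f = (-1*217451)/8 = (⅛)*(-217451) = -217451/8 ≈ -27181.)
s(F, u) = -36 - 3*u + 3*F (s(F, u) = -3 + 3*((F - u) - 11) = -3 + 3*(-11 + F - u) = -3 + (-33 - 3*u + 3*F) = -36 - 3*u + 3*F)
(f + 72326)/(s(465, n(-7)) - 410260) = (-217451/8 + 72326)/((-36 - (-42)/(-7) + 3*465) - 410260) = 361157/(8*((-36 - (-42)*(-1)/7 + 1395) - 410260)) = 361157/(8*((-36 - 3*2 + 1395) - 410260)) = 361157/(8*((-36 - 6 + 1395) - 410260)) = 361157/(8*(1353 - 410260)) = (361157/8)/(-408907) = (361157/8)*(-1/408907) = -361157/3271256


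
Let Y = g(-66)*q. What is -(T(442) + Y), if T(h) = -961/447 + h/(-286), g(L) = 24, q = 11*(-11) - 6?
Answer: 15005186/4917 ≈ 3051.7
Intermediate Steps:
q = -127 (q = -121 - 6 = -127)
T(h) = -961/447 - h/286 (T(h) = -961*1/447 + h*(-1/286) = -961/447 - h/286)
Y = -3048 (Y = 24*(-127) = -3048)
-(T(442) + Y) = -((-961/447 - 1/286*442) - 3048) = -((-961/447 - 17/11) - 3048) = -(-18170/4917 - 3048) = -1*(-15005186/4917) = 15005186/4917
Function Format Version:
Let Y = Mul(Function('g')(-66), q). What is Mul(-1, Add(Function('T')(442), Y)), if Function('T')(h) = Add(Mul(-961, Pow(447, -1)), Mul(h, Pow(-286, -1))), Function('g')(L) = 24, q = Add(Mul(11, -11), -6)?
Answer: Rational(15005186, 4917) ≈ 3051.7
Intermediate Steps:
q = -127 (q = Add(-121, -6) = -127)
Function('T')(h) = Add(Rational(-961, 447), Mul(Rational(-1, 286), h)) (Function('T')(h) = Add(Mul(-961, Rational(1, 447)), Mul(h, Rational(-1, 286))) = Add(Rational(-961, 447), Mul(Rational(-1, 286), h)))
Y = -3048 (Y = Mul(24, -127) = -3048)
Mul(-1, Add(Function('T')(442), Y)) = Mul(-1, Add(Add(Rational(-961, 447), Mul(Rational(-1, 286), 442)), -3048)) = Mul(-1, Add(Add(Rational(-961, 447), Rational(-17, 11)), -3048)) = Mul(-1, Add(Rational(-18170, 4917), -3048)) = Mul(-1, Rational(-15005186, 4917)) = Rational(15005186, 4917)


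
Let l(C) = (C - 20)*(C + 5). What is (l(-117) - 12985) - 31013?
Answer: -28654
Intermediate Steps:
l(C) = (-20 + C)*(5 + C)
(l(-117) - 12985) - 31013 = ((-100 + (-117)**2 - 15*(-117)) - 12985) - 31013 = ((-100 + 13689 + 1755) - 12985) - 31013 = (15344 - 12985) - 31013 = 2359 - 31013 = -28654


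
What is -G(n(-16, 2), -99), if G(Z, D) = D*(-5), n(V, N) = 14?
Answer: -495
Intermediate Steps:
G(Z, D) = -5*D
-G(n(-16, 2), -99) = -(-5)*(-99) = -1*495 = -495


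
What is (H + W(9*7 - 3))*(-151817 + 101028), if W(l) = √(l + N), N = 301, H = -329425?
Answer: 16730201334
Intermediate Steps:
W(l) = √(301 + l) (W(l) = √(l + 301) = √(301 + l))
(H + W(9*7 - 3))*(-151817 + 101028) = (-329425 + √(301 + (9*7 - 3)))*(-151817 + 101028) = (-329425 + √(301 + (63 - 3)))*(-50789) = (-329425 + √(301 + 60))*(-50789) = (-329425 + √361)*(-50789) = (-329425 + 19)*(-50789) = -329406*(-50789) = 16730201334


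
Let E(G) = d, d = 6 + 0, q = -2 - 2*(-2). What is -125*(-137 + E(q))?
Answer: 16375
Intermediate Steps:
q = 2 (q = -2 + 4 = 2)
d = 6
E(G) = 6
-125*(-137 + E(q)) = -125*(-137 + 6) = -125*(-131) = 16375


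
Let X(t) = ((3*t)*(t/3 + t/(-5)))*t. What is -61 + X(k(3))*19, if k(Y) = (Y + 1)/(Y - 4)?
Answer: -2737/5 ≈ -547.40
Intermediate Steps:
k(Y) = (1 + Y)/(-4 + Y)
X(t) = 2*t³/5 (X(t) = ((3*t)*(t*(⅓) + t*(-⅕)))*t = ((3*t)*(t/3 - t/5))*t = ((3*t)*(2*t/15))*t = (2*t²/5)*t = 2*t³/5)
-61 + X(k(3))*19 = -61 + (2*((1 + 3)/(-4 + 3))³/5)*19 = -61 + (2*(4/(-1))³/5)*19 = -61 + (2*(-1*4)³/5)*19 = -61 + ((⅖)*(-4)³)*19 = -61 + ((⅖)*(-64))*19 = -61 - 128/5*19 = -61 - 2432/5 = -2737/5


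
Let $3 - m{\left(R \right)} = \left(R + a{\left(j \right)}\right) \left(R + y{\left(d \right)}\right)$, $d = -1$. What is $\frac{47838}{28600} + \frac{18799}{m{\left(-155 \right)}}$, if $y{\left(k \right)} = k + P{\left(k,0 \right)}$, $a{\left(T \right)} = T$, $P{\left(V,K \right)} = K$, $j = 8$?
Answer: $\frac{279613051}{327884700} \approx 0.85278$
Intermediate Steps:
$y{\left(k \right)} = k$ ($y{\left(k \right)} = k + 0 = k$)
$m{\left(R \right)} = 3 - \left(-1 + R\right) \left(8 + R\right)$ ($m{\left(R \right)} = 3 - \left(R + 8\right) \left(R - 1\right) = 3 - \left(8 + R\right) \left(-1 + R\right) = 3 - \left(-1 + R\right) \left(8 + R\right)$)
$\frac{47838}{28600} + \frac{18799}{m{\left(-155 \right)}} = \frac{47838}{28600} + \frac{18799}{11 - \left(-155\right)^{2} - -1085} = 47838 \cdot \frac{1}{28600} + \frac{18799}{11 - 24025 + 1085} = \frac{23919}{14300} + \frac{18799}{11 - 24025 + 1085} = \frac{23919}{14300} + \frac{18799}{-22929} = \frac{23919}{14300} + 18799 \left(- \frac{1}{22929}\right) = \frac{23919}{14300} - \frac{18799}{22929} = \frac{279613051}{327884700}$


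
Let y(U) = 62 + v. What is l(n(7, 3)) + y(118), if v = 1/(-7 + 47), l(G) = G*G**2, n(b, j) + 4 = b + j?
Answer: 11121/40 ≈ 278.02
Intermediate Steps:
n(b, j) = -4 + b + j (n(b, j) = -4 + (b + j) = -4 + b + j)
l(G) = G**3
v = 1/40 ≈ 0.025000
y(U) = 2481/40 (y(U) = 62 + 1/40 = 2481/40)
l(n(7, 3)) + y(118) = (-4 + 7 + 3)**3 + 2481/40 = 6**3 + 2481/40 = 216 + 2481/40 = 11121/40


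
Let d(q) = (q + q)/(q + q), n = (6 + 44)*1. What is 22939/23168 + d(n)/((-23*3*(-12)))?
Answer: 4754165/4795776 ≈ 0.99132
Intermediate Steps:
n = 50 (n = 50*1 = 50)
d(q) = 1 (d(q) = (2*q)/((2*q)) = (2*q)*(1/(2*q)) = 1)
22939/23168 + d(n)/((-23*3*(-12))) = 22939/23168 + 1/(-23*3*(-12)) = 22939*(1/23168) + 1/(-69*(-12)) = 22939/23168 + 1/828 = 4754165/4795776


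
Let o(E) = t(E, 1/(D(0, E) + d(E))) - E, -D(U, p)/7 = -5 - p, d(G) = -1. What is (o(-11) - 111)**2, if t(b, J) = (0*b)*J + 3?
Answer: 9409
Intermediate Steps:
D(U, p) = 35 + 7*p (D(U, p) = -7*(-5 - p) = 35 + 7*p)
t(b, J) = 3 (t(b, J) = 0*J + 3 = 0 + 3 = 3)
o(E) = 3 - E
(o(-11) - 111)**2 = ((3 - 1*(-11)) - 111)**2 = ((3 + 11) - 111)**2 = (14 - 111)**2 = (-97)**2 = 9409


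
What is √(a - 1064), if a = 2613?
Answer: √1549 ≈ 39.357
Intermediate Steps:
√(a - 1064) = √(2613 - 1064) = √1549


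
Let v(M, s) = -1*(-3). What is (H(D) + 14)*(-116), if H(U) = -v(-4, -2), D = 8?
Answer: -1276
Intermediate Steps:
v(M, s) = 3
H(U) = -3 (H(U) = -1*3 = -3)
(H(D) + 14)*(-116) = (-3 + 14)*(-116) = 11*(-116) = -1276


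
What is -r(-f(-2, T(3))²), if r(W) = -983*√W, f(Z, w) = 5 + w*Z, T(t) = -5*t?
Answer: 34405*I ≈ 34405.0*I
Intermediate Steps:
f(Z, w) = 5 + Z*w
-r(-f(-2, T(3))²) = -(-983)*√(-(5 - (-10)*3)²) = -(-983)*√(-(5 - 2*(-15))²) = -(-983)*√(-(5 + 30)²) = -(-983)*√(-1*35²) = -(-983)*√(-1*1225) = -(-983)*√(-1225) = -(-983)*35*I = -(-34405)*I = 34405*I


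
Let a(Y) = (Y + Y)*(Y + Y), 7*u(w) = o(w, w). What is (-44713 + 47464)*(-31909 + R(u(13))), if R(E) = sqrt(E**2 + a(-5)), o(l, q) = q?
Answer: -87781659 + 393*sqrt(5069) ≈ -8.7754e+7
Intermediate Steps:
u(w) = w/7
a(Y) = 4*Y**2 (a(Y) = (2*Y)*(2*Y) = 4*Y**2)
R(E) = sqrt(100 + E**2) (R(E) = sqrt(E**2 + 4*(-5)**2) = sqrt(E**2 + 4*25) = sqrt(E**2 + 100) = sqrt(100 + E**2))
(-44713 + 47464)*(-31909 + R(u(13))) = (-44713 + 47464)*(-31909 + sqrt(100 + ((1/7)*13)**2)) = 2751*(-31909 + sqrt(100 + (13/7)**2)) = 2751*(-31909 + sqrt(100 + 169/49)) = 2751*(-31909 + sqrt(5069/49)) = 2751*(-31909 + sqrt(5069)/7) = -87781659 + 393*sqrt(5069)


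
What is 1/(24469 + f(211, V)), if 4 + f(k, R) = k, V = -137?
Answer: 1/24676 ≈ 4.0525e-5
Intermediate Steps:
f(k, R) = -4 + k
1/(24469 + f(211, V)) = 1/(24469 + (-4 + 211)) = 1/(24469 + 207) = 1/24676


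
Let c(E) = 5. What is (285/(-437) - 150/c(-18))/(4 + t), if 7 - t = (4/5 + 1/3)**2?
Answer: -158625/50278 ≈ -3.1550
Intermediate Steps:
t = 1286/225 (t = 7 - (4/5 + 1/3)**2 = 7 - (17/15)**2 = 7 - 1*289/225 = 7 - 289/225 = 1286/225 ≈ 5.7156)
(285/(-437) - 150/c(-18))/(4 + t) = (285/(-437) - 150/5)/(4 + 1286/225) = (285*(-1/437) - 150*1/5)/(2186/225) = (-15/23 - 30)*(225/2186) = -705/23*225/2186 = -158625/50278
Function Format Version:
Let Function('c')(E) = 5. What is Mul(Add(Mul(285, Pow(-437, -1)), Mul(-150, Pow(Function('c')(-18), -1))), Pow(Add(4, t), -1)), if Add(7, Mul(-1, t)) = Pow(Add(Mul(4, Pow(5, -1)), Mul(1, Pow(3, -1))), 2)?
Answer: Rational(-158625, 50278) ≈ -3.1550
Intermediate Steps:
t = Rational(1286, 225) (t = Add(7, Mul(-1, Pow(Add(Mul(4, Pow(5, -1)), Mul(1, Pow(3, -1))), 2))) = Add(7, Mul(-1, Pow(Add(Mul(4, Rational(1, 5)), Mul(1, Rational(1, 3))), 2))) = Add(7, Mul(-1, Pow(Add(Rational(4, 5), Rational(1, 3)), 2))) = Add(7, Mul(-1, Pow(Rational(17, 15), 2))) = Add(7, Mul(-1, Rational(289, 225))) = Add(7, Rational(-289, 225)) = Rational(1286, 225) ≈ 5.7156)
Mul(Add(Mul(285, Pow(-437, -1)), Mul(-150, Pow(Function('c')(-18), -1))), Pow(Add(4, t), -1)) = Mul(Add(Mul(285, Pow(-437, -1)), Mul(-150, Pow(5, -1))), Pow(Add(4, Rational(1286, 225)), -1)) = Mul(Add(Mul(285, Rational(-1, 437)), Mul(-150, Rational(1, 5))), Pow(Rational(2186, 225), -1)) = Mul(Add(Rational(-15, 23), -30), Rational(225, 2186)) = Mul(Rational(-705, 23), Rational(225, 2186)) = Rational(-158625, 50278)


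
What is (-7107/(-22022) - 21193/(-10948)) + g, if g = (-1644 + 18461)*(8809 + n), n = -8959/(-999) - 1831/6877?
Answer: 58676036490795747043/395691604308 ≈ 1.4829e+8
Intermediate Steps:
n = 59781874/6870123 (n = -8959*(-1/999) - 1831*1/6877 = 8959/999 - 1831/6877 = 59781874/6870123 ≈ 8.7017)
g = 1018751920222277/6870123 (g = (-1644 + 18461)*(8809 + 59781874/6870123) = 16817*(60578695381/6870123) = 1018751920222277/6870123 ≈ 1.4829e+8)
(-7107/(-22022) - 21193/(-10948)) + g = (-7107/(-22022) - 21193/(-10948)) + 1018751920222277/6870123 = (-7107*(-1/22022) - 21193*(-1/10948)) + 1018751920222277/6870123 = (7107/22022 + 21193/10948) + 1018751920222277/6870123 = 38894263/17221204 + 1018751920222277/6870123 = 58676036490795747043/395691604308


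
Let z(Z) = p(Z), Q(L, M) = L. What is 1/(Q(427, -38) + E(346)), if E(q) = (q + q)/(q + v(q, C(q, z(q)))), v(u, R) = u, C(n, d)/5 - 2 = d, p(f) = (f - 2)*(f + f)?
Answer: 1/428 ≈ 0.0023364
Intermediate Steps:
p(f) = 2*f*(-2 + f) (p(f) = (-2 + f)*(2*f) = 2*f*(-2 + f))
z(Z) = 2*Z*(-2 + Z)
C(n, d) = 10 + 5*d
E(q) = 1 (E(q) = (q + q)/(q + q) = (2*q)/((2*q)) = (2*q)*(1/(2*q)) = 1)
1/(Q(427, -38) + E(346)) = 1/(427 + 1) = 1/428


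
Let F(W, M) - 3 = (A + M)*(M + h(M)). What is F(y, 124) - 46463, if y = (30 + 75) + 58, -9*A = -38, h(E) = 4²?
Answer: -256580/9 ≈ -28509.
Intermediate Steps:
h(E) = 16
A = 38/9 (A = -⅑*(-38) = 38/9 ≈ 4.2222)
y = 163 (y = 105 + 58 = 163)
F(W, M) = 3 + (16 + M)*(38/9 + M) (F(W, M) = 3 + (38/9 + M)*(M + 16) = 3 + (38/9 + M)*(16 + M) = 3 + (16 + M)*(38/9 + M))
F(y, 124) - 46463 = (635/9 + 124² + (182/9)*124) - 46463 = (635/9 + 15376 + 22568/9) - 46463 = 161587/9 - 46463 = -256580/9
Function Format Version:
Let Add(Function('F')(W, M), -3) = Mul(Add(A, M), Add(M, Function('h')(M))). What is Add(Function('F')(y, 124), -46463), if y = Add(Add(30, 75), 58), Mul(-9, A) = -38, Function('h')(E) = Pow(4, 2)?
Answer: Rational(-256580, 9) ≈ -28509.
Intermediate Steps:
Function('h')(E) = 16
A = Rational(38, 9) (A = Mul(Rational(-1, 9), -38) = Rational(38, 9) ≈ 4.2222)
y = 163 (y = Add(105, 58) = 163)
Function('F')(W, M) = Add(3, Mul(Add(16, M), Add(Rational(38, 9), M))) (Function('F')(W, M) = Add(3, Mul(Add(Rational(38, 9), M), Add(M, 16))) = Add(3, Mul(Add(Rational(38, 9), M), Add(16, M))) = Add(3, Mul(Add(16, M), Add(Rational(38, 9), M))))
Add(Function('F')(y, 124), -46463) = Add(Add(Rational(635, 9), Pow(124, 2), Mul(Rational(182, 9), 124)), -46463) = Add(Add(Rational(635, 9), 15376, Rational(22568, 9)), -46463) = Add(Rational(161587, 9), -46463) = Rational(-256580, 9)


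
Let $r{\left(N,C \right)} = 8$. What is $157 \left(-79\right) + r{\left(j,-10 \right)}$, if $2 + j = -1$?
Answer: $-12395$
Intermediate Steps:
$j = -3$ ($j = -2 - 1 = -3$)
$157 \left(-79\right) + r{\left(j,-10 \right)} = 157 \left(-79\right) + 8 = -12403 + 8 = -12395$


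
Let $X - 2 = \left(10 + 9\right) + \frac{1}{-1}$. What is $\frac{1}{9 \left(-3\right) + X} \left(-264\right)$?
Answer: $\frac{264}{7} \approx 37.714$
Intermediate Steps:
$X = 20$ ($X = 2 + \left(\left(10 + 9\right) + \frac{1}{-1}\right) = 2 + \left(19 - 1\right) = 2 + 18 = 20$)
$\frac{1}{9 \left(-3\right) + X} \left(-264\right) = \frac{1}{9 \left(-3\right) + 20} \left(-264\right) = \frac{1}{-27 + 20} \left(-264\right) = \frac{1}{-7} \left(-264\right) = \left(- \frac{1}{7}\right) \left(-264\right) = \frac{264}{7}$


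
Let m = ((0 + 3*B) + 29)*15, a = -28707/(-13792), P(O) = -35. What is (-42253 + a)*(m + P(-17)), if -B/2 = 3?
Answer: -37877103485/6896 ≈ -5.4926e+6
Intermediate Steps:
B = -6 (B = -2*3 = -6)
a = 28707/13792 (a = -28707*(-1/13792) = 28707/13792 ≈ 2.0814)
m = 165 (m = ((0 + 3*(-6)) + 29)*15 = ((0 - 18) + 29)*15 = (-18 + 29)*15 = 11*15 = 165)
(-42253 + a)*(m + P(-17)) = (-42253 + 28707/13792)*(165 - 35) = -582724669/13792*130 = -37877103485/6896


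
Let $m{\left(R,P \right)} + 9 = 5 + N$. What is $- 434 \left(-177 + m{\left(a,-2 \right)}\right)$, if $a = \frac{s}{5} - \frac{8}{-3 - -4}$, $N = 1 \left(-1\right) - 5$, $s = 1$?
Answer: $81158$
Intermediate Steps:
$N = -6$ ($N = -1 - 5 = -6$)
$a = - \frac{39}{5}$ ($a = 1 \cdot \frac{1}{5} - \frac{8}{-3 - -4} = 1 \cdot \frac{1}{5} - \frac{8}{-3 + 4} = \frac{1}{5} - \frac{8}{1} = \frac{1}{5} - 8 = - \frac{39}{5} \approx -7.8$)
$m{\left(R,P \right)} = -10$ ($m{\left(R,P \right)} = -9 + \left(5 - 6\right) = -9 - 1 = -10$)
$- 434 \left(-177 + m{\left(a,-2 \right)}\right) = - 434 \left(-177 - 10\right) = \left(-434\right) \left(-187\right) = 81158$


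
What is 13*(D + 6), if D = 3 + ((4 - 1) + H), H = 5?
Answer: 221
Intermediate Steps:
D = 11 (D = 3 + ((4 - 1) + 5) = 3 + (3 + 5) = 3 + 8 = 11)
13*(D + 6) = 13*(11 + 6) = 13*17 = 221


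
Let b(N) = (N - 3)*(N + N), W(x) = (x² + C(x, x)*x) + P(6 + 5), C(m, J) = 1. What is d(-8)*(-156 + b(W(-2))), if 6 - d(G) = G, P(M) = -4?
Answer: -1904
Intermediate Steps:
d(G) = 6 - G
W(x) = -4 + x + x² (W(x) = (x² + 1*x) - 4 = (x² + x) - 4 = (x + x²) - 4 = -4 + x + x²)
b(N) = 2*N*(-3 + N) (b(N) = (-3 + N)*(2*N) = 2*N*(-3 + N))
d(-8)*(-156 + b(W(-2))) = (6 - 1*(-8))*(-156 + 2*(-4 - 2 + (-2)²)*(-3 + (-4 - 2 + (-2)²))) = (6 + 8)*(-156 + 2*(-4 - 2 + 4)*(-3 + (-4 - 2 + 4))) = 14*(-156 + 2*(-2)*(-3 - 2)) = 14*(-156 + 2*(-2)*(-5)) = 14*(-156 + 20) = 14*(-136) = -1904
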